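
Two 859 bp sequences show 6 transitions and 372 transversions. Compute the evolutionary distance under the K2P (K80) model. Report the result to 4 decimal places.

P = 6/859 ≈ 0.006985 and Q = 372/859 ≈ 0.433062.
Under the Kimura two-parameter model, d = −½ ln(1 − 2P − Q) − ¼ ln(1 − 2Q).
1 − 2P − Q = 0.552968, giving −½ ln(0.552968) = 0.296228.
1 − 2Q = 0.133876, giving −¼ ln(0.133876) = 0.502710.
d = 0.296228 + 0.502710 = 0.798938.

0.7989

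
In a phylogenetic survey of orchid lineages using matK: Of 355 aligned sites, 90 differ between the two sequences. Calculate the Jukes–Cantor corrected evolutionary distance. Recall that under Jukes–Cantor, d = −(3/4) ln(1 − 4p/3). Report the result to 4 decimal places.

0.3094

p = 90/355 ≈ 0.253521.
d = −(3/4) ln(1 − 4p/3) = −0.75 ln(1 − 0.338028) = −0.75 ln(0.661972)
  = −0.75 × (-0.412532) = 0.309399 substitutions/site.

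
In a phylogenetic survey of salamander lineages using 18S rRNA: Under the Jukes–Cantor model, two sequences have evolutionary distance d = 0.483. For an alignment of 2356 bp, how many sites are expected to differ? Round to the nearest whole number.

839

Invert JC69: p = (3/4)(1 − e^(−4d/3)) = 0.75 × (1 − e^(-0.644)) = 0.75 × (1 − 0.525187) = 0.356110.
Expected differing sites = pL ≈ 0.356110 × 2356 = 838.99516 ≈ 839.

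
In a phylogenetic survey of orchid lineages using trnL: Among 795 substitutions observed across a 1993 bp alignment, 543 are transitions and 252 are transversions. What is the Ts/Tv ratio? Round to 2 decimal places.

R = 543/252 = 2.154761… ≈ 2.15 (to 2 d.p.).

2.15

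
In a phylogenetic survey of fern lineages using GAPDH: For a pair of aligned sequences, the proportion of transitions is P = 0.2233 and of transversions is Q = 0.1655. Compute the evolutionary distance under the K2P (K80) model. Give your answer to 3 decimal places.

0.574

Under the Kimura two-parameter model, d = −½ ln(1 − 2P − Q) − ¼ ln(1 − 2Q).
1 − 2P − Q = 0.3879, giving −½ ln(0.3879) = 0.473504.
1 − 2Q = 0.669, giving −¼ ln(0.669) = 0.100493.
d = 0.473504 + 0.100493 = 0.573997.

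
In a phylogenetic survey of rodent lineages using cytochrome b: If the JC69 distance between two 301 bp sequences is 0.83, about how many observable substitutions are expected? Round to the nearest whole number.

151

Invert JC69: p = (3/4)(1 − e^(−4d/3)) = 0.75 × (1 − e^(-1.106667)) = 0.75 × (1 − 0.330659) = 0.502006.
Expected differing sites = pL ≈ 0.502006 × 301 = 151.103806 ≈ 151.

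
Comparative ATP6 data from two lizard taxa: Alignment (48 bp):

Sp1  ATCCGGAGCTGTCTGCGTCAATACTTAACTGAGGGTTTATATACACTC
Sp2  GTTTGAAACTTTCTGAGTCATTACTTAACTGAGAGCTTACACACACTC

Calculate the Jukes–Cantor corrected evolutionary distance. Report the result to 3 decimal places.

0.304

The sequences differ at 12 of 48 sites, so p = 12/48 = 0.25.
d = −(3/4) ln(1 − 4p/3) = −0.75 ln(1 − 0.333333) = −0.75 ln(0.666667)
  = −0.75 × (-0.405465) = 0.304099 substitutions/site.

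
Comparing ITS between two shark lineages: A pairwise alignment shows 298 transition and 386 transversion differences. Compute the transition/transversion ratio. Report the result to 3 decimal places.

R = 298/386 = 0.772020… ≈ 0.772 (to 3 d.p.).

0.772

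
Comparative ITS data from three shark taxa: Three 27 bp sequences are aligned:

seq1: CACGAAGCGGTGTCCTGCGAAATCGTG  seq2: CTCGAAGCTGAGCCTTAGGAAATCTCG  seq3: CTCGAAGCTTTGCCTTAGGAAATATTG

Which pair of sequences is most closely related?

seq1–seq2: 9/27 differ, p = 0.333, d = 0.441.
seq1–seq3: 9/27 differ, p = 0.333, d = 0.441.
seq2–seq3: 4/27 differ, p = 0.148, d = 0.165.
The smallest distance is between seq2 and seq3.

seq2 and seq3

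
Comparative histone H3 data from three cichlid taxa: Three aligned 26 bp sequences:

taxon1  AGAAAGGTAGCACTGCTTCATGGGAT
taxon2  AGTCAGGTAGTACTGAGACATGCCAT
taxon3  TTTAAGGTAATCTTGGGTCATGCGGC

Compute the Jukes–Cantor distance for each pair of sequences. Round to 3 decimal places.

taxon1–taxon2: 8/26 sites differ → p ≈ 0.307692, d = −0.75 ln(1 − 0.410256) = 0.396050 ≈ 0.396.
taxon1–taxon3: 12/26 sites differ → p ≈ 0.461538, d = −0.75 ln(1 − 0.615384) = 0.716632 ≈ 0.717.
taxon2–taxon3: 11/26 sites differ → p ≈ 0.423077, d = −0.75 ln(1 − 0.564103) = 0.622762 ≈ 0.623.

d(taxon1,taxon2) = 0.396, d(taxon1,taxon3) = 0.717, d(taxon2,taxon3) = 0.623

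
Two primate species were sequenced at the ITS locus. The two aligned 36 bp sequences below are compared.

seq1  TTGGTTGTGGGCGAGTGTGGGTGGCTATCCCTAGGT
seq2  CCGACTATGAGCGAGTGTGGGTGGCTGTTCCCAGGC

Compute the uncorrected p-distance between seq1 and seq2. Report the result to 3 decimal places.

0.278

The sequences differ at 10 of 36 positions (sites 1, 2, 4, 5, 7, 10, 27, 29, 32, 36).
p = 10/36 = 0.277777… ≈ 0.278 (to 3 d.p.).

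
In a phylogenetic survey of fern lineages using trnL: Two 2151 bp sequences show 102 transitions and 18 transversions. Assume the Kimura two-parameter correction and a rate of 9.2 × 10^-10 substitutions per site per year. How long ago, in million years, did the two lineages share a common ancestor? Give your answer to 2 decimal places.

31.89

P = 102/2151 ≈ 0.04742 and Q = 18/2151 ≈ 0.008368.
Under the Kimura two-parameter model, d = −½ ln(1 − 2P − Q) − ¼ ln(1 − 2Q).
1 − 2P − Q = 0.896792, giving −½ ln(0.896792) = 0.054466.
1 − 2Q = 0.983264, giving −¼ ln(0.983264) = 0.004219.
d = 0.054466 + 0.004219 = 0.058685.
Under a molecular clock d = 2μt, so t = d/(2μ) = 0.058685 / (2 × 9.2 × 10^-10) = 31.89 million years.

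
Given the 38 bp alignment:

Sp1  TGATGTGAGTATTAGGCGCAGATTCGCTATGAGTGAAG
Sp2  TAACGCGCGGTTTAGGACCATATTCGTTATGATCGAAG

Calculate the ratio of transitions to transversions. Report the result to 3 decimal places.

Transitions are A↔G and C↔T; transversions are all other mismatches.
Transitions: 5. Transversions: 7.
R = 5/7 = 0.714285… ≈ 0.714 (to 3 d.p.).

0.714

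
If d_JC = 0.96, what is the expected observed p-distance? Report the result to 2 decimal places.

p = (3/4)(1 − e^(−4d/3)) = 0.75 × (1 − e^(-1.28)) = 0.75 × (1 − 0.278037) = 0.541472.

0.54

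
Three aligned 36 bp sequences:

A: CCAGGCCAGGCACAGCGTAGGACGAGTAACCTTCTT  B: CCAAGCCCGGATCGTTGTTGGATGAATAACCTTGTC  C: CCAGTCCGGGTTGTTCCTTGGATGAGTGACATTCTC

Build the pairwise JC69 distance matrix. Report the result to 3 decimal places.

A–B: 12/36 sites differ → p ≈ 0.333333, d = −0.75 ln(1 − 0.444444) = 0.440839 ≈ 0.441.
A–C: 13/36 sites differ → p ≈ 0.361111, d = −0.75 ln(1 − 0.481481) = 0.492584 ≈ 0.493.
B–C: 12/36 sites differ → p ≈ 0.333333, d = −0.75 ln(1 − 0.444444) = 0.440839 ≈ 0.441.

d(A,B) = 0.441, d(A,C) = 0.493, d(B,C) = 0.441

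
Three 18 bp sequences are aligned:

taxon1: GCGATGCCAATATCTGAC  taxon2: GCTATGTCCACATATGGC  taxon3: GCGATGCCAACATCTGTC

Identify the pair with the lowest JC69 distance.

taxon1–taxon2: 6/18 differ, p = 0.333, d = 0.441.
taxon1–taxon3: 2/18 differ, p = 0.111, d = 0.120.
taxon2–taxon3: 5/18 differ, p = 0.278, d = 0.347.
The smallest distance is between taxon1 and taxon3.

taxon1 and taxon3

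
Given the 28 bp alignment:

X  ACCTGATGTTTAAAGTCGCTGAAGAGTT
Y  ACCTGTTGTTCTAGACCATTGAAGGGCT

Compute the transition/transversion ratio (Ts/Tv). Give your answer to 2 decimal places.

Transitions are A↔G and C↔T; transversions are all other mismatches.
Transitions: 8. Transversions: 2.
R = 8/2 = 4.00.

4.00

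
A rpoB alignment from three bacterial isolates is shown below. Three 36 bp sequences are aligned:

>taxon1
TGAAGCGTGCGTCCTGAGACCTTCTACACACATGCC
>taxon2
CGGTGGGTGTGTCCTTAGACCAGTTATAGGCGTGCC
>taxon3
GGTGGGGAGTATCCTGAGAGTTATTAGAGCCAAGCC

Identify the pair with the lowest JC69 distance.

taxon1 and taxon2

taxon1–taxon2: 13/36 differ, p = 0.361, d = 0.493.
taxon1–taxon3: 15/36 differ, p = 0.417, d = 0.608.
taxon2–taxon3: 14/36 differ, p = 0.389, d = 0.548.
The smallest distance is between taxon1 and taxon2.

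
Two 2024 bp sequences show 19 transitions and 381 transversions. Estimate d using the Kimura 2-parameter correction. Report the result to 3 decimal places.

P = 19/2024 ≈ 0.009387 and Q = 381/2024 ≈ 0.188241.
Under the Kimura two-parameter model, d = −½ ln(1 − 2P − Q) − ¼ ln(1 − 2Q).
1 − 2P − Q = 0.792985, giving −½ ln(0.792985) = 0.115975.
1 − 2Q = 0.623518, giving −¼ ln(0.623518) = 0.118094.
d = 0.115975 + 0.118094 = 0.234069.

0.234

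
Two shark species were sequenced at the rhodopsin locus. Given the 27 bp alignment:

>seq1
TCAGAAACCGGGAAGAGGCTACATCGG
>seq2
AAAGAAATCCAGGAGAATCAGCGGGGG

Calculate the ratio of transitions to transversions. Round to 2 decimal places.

0.86

Transitions are A↔G and C↔T; transversions are all other mismatches.
Transitions: 6. Transversions: 7.
R = 6/7 = 0.857142… ≈ 0.86 (to 2 d.p.).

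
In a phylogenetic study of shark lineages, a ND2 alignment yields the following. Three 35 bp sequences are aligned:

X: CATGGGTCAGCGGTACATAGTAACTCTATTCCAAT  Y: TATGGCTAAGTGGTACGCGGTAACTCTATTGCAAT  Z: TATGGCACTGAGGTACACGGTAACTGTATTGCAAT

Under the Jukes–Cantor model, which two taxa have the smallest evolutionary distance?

Y and Z

X–Y: 8/35 differ, p = 0.229, d = 0.273.
X–Z: 9/35 differ, p = 0.257, d = 0.315.
Y–Z: 6/35 differ, p = 0.171, d = 0.195.
The smallest distance is between Y and Z.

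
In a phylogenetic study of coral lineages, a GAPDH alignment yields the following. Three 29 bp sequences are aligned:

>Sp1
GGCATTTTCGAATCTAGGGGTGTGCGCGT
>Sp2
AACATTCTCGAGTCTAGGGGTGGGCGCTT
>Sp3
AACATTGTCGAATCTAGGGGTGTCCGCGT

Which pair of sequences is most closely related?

Sp1–Sp2: 6/29 differ, p = 0.207, d = 0.242.
Sp1–Sp3: 4/29 differ, p = 0.138, d = 0.152.
Sp2–Sp3: 5/29 differ, p = 0.172, d = 0.196.
The smallest distance is between Sp1 and Sp3.

Sp1 and Sp3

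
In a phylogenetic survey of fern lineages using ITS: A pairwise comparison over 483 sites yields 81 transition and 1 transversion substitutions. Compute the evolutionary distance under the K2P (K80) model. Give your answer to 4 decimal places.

P = 81/483 ≈ 0.167702 and Q = 1/483 ≈ 0.00207.
Under the Kimura two-parameter model, d = −½ ln(1 − 2P − Q) − ¼ ln(1 − 2Q).
1 − 2P − Q = 0.662526, giving −½ ln(0.662526) = 0.205848.
1 − 2Q = 0.99586, giving −¼ ln(0.99586) = 0.001037.
d = 0.205848 + 0.001037 = 0.206885.

0.2069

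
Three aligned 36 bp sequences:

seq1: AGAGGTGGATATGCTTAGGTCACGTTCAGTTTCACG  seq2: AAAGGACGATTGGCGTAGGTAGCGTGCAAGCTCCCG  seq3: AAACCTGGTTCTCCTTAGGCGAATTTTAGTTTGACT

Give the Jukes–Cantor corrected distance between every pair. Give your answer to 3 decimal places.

seq1–seq2: 13/36 sites differ → p ≈ 0.361111, d = −0.75 ln(1 − 0.481481) = 0.492584 ≈ 0.493.
seq1–seq3: 13/36 sites differ → p ≈ 0.361111, d = −0.75 ln(1 − 0.481481) = 0.492584 ≈ 0.493.
seq2–seq3: 22/36 sites differ → p ≈ 0.611111, d = −0.75 ln(1 − 0.814815) = 1.264800 ≈ 1.265.

d(seq1,seq2) = 0.493, d(seq1,seq3) = 0.493, d(seq2,seq3) = 1.265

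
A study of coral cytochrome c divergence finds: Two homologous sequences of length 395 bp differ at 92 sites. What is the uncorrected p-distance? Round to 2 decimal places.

p = 92/395 = 0.232911… ≈ 0.23 (to 2 d.p.).

0.23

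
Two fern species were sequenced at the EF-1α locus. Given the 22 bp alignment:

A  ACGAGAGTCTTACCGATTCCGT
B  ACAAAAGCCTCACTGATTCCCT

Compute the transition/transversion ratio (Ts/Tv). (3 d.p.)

Transitions are A↔G and C↔T; transversions are all other mismatches.
Transitions: 5. Transversions: 1.
R = 5/1 = 5.000.

5.000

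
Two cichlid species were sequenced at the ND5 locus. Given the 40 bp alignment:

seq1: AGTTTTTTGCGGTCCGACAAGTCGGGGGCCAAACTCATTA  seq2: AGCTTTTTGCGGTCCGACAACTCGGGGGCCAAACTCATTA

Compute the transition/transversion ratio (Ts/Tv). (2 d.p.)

Transitions are A↔G and C↔T; transversions are all other mismatches.
Transitions: 1. Transversions: 1.
R = 1/1 = 1.00.

1.00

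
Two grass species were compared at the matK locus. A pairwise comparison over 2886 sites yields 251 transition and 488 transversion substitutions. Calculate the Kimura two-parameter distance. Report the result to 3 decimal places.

0.313

P = 251/2886 ≈ 0.086972 and Q = 488/2886 ≈ 0.169092.
Under the Kimura two-parameter model, d = −½ ln(1 − 2P − Q) − ¼ ln(1 − 2Q).
1 − 2P − Q = 0.656964, giving −½ ln(0.656964) = 0.210063.
1 − 2Q = 0.661816, giving −¼ ln(0.661816) = 0.103192.
d = 0.210063 + 0.103192 = 0.313255.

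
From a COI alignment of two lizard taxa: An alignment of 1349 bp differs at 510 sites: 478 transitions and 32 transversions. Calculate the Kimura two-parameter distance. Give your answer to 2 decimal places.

P = 478/1349 ≈ 0.354337 and Q = 32/1349 ≈ 0.023721.
Under the Kimura two-parameter model, d = −½ ln(1 − 2P − Q) − ¼ ln(1 − 2Q).
1 − 2P − Q = 0.267605, giving −½ ln(0.267605) = 0.659122.
1 − 2Q = 0.952558, giving −¼ ln(0.952558) = 0.012151.
d = 0.659122 + 0.012151 = 0.671273.

0.67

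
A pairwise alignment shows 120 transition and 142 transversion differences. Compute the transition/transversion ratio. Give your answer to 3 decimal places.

R = 120/142 = 0.845070… ≈ 0.845 (to 3 d.p.).

0.845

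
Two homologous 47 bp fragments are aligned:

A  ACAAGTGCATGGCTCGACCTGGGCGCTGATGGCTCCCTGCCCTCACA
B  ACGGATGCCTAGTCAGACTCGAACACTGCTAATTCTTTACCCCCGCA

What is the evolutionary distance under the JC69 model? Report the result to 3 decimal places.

The sequences differ at 22 of 47 sites, so p = 22/47 ≈ 0.468085.
d = −(3/4) ln(1 − 4p/3) = −0.75 ln(1 − 0.624113) = −0.75 ln(0.375887)
  = −0.75 × (-0.978467) = 0.733850 substitutions/site.

0.734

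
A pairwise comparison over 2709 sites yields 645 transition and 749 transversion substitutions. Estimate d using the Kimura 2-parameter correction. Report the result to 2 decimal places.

P = 645/2709 ≈ 0.238095 and Q = 749/2709 ≈ 0.276486.
Under the Kimura two-parameter model, d = −½ ln(1 − 2P − Q) − ¼ ln(1 − 2Q).
1 − 2P − Q = 0.247324, giving −½ ln(0.247324) = 0.698528.
1 − 2Q = 0.447028, giving −¼ ln(0.447028) = 0.201284.
d = 0.698528 + 0.201284 = 0.899812.

0.90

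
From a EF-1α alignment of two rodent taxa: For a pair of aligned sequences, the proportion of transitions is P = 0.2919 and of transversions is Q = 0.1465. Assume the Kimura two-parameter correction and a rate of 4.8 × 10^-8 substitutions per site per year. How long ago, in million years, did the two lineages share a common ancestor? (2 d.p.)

7.73

Under the Kimura two-parameter model, d = −½ ln(1 − 2P − Q) − ¼ ln(1 − 2Q).
1 − 2P − Q = 0.2697, giving −½ ln(0.2697) = 0.655223.
1 − 2Q = 0.707, giving −¼ ln(0.707) = 0.086681.
d = 0.655223 + 0.086681 = 0.741904.
Under a molecular clock d = 2μt, so t = d/(2μ) = 0.741904 / (2 × 4.8 × 10^-8) = 7.73 million years.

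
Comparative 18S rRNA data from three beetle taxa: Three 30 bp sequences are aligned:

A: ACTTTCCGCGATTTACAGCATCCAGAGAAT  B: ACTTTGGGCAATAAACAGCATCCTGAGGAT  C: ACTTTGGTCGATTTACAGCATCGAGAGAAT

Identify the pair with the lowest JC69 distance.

A and C

A–B: 7/30 differ, p = 0.233, d = 0.280.
A–C: 4/30 differ, p = 0.133, d = 0.147.
B–C: 7/30 differ, p = 0.233, d = 0.280.
The smallest distance is between A and C.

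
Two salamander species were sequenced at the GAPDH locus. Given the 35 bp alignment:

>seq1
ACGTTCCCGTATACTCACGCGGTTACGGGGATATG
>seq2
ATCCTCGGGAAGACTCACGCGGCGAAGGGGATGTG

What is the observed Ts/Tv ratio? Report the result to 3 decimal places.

Transitions are A↔G and C↔T; transversions are all other mismatches.
Transitions: 4. Transversions: 7.
R = 4/7 = 0.571428… ≈ 0.571 (to 3 d.p.).

0.571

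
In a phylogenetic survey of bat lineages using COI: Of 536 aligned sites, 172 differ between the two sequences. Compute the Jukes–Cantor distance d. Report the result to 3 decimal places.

0.419

p = 172/536 ≈ 0.320896.
d = −(3/4) ln(1 − 4p/3) = −0.75 ln(1 − 0.427861) = −0.75 ln(0.572139)
  = −0.75 × (-0.558373) = 0.418780 substitutions/site.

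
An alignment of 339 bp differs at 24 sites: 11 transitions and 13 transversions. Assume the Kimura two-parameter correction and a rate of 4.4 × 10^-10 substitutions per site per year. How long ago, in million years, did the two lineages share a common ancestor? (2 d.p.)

P = 11/339 ≈ 0.032448 and Q = 13/339 ≈ 0.038348.
Under the Kimura two-parameter model, d = −½ ln(1 − 2P − Q) − ¼ ln(1 − 2Q).
1 − 2P − Q = 0.896756, giving −½ ln(0.896756) = 0.054486.
1 − 2Q = 0.923304, giving −¼ ln(0.923304) = 0.019949.
d = 0.054486 + 0.019949 = 0.074435.
Under a molecular clock d = 2μt, so t = d/(2μ) = 0.074435 / (2 × 4.4 × 10^-10) = 84.59 million years.

84.59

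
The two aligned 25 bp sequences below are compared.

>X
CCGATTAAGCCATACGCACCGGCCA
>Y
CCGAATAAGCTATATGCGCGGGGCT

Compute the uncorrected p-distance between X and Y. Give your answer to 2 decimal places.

0.28

The sequences differ at 7 of 25 positions (sites 5, 11, 15, 18, 20, 23, 25).
p = 7/25 = 0.28.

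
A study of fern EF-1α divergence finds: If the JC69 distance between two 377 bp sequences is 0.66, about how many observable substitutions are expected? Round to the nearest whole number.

Invert JC69: p = (3/4)(1 − e^(−4d/3)) = 0.75 × (1 − e^(-0.88)) = 0.75 × (1 − 0.414783) = 0.438913.
Expected differing sites = pL ≈ 0.438913 × 377 = 165.470201 ≈ 165.

165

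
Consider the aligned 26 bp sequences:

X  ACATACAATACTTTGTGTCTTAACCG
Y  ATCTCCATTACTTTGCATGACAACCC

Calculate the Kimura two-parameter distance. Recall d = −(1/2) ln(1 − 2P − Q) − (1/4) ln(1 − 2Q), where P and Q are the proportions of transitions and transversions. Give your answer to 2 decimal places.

Of 26 sites, 4 differences are transitions and 6 are transversions, so P = 4/26 ≈ 0.153846 and Q = 6/26 ≈ 0.230769.
Under the Kimura two-parameter model, d = −½ ln(1 − 2P − Q) − ¼ ln(1 − 2Q).
1 − 2P − Q = 0.461539, giving −½ ln(0.461539) = 0.386594.
1 − 2Q = 0.538462, giving −¼ ln(0.538462) = 0.154760.
d = 0.386594 + 0.154760 = 0.541354.

0.54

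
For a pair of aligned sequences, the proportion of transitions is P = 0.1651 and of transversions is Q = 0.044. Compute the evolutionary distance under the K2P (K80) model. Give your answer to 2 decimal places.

Under the Kimura two-parameter model, d = −½ ln(1 − 2P − Q) − ¼ ln(1 − 2Q).
1 − 2P − Q = 0.6258, giving −½ ln(0.6258) = 0.234362.
1 − 2Q = 0.912, giving −¼ ln(0.912) = 0.023029.
d = 0.234362 + 0.023029 = 0.257391.

0.26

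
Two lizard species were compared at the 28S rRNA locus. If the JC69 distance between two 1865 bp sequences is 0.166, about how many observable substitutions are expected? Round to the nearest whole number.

Invert JC69: p = (3/4)(1 − e^(−4d/3)) = 0.75 × (1 − e^(-0.221333)) = 0.75 × (1 − 0.801450) = 0.148913.
Expected differing sites = pL ≈ 0.148913 × 1865 = 277.722745 ≈ 278.

278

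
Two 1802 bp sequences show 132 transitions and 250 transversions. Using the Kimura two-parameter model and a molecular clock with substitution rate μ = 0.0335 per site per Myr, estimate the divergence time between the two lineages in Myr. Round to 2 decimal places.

3.72

P = 132/1802 ≈ 0.073252 and Q = 250/1802 ≈ 0.138735.
Under the Kimura two-parameter model, d = −½ ln(1 − 2P − Q) − ¼ ln(1 − 2Q).
1 − 2P − Q = 0.714761, giving −½ ln(0.714761) = 0.167904.
1 − 2Q = 0.72253, giving −¼ ln(0.72253) = 0.081249.
d = 0.167904 + 0.081249 = 0.249153.
Under a molecular clock d = 2μt, so t = d/(2μ) = 0.249153 / (2 × 0.0335) = 3.72 Myr.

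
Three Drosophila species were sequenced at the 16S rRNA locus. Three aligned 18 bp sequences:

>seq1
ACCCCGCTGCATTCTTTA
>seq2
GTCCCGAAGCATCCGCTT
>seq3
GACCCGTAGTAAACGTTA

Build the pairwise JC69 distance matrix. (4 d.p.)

d(seq1,seq2) = 0.6735, d(seq1,seq3) = 0.6735, d(seq2,seq3) = 0.5482

seq1–seq2: 8/18 sites differ → p ≈ 0.444444, d = −0.75 ln(1 − 0.592592) = 0.673455 ≈ 0.6735.
seq1–seq3: 8/18 sites differ → p ≈ 0.444444, d = −0.75 ln(1 − 0.592592) = 0.673455 ≈ 0.6735.
seq2–seq3: 7/18 sites differ → p ≈ 0.388889, d = −0.75 ln(1 − 0.518519) = 0.548166 ≈ 0.5482.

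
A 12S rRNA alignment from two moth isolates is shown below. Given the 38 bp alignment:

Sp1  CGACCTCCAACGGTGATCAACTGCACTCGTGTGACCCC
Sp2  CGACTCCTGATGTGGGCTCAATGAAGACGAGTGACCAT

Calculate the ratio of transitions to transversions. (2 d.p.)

Transitions are A↔G and C↔T; transversions are all other mismatches.
Transitions: 9. Transversions: 9.
R = 9/9 = 1.00.

1.00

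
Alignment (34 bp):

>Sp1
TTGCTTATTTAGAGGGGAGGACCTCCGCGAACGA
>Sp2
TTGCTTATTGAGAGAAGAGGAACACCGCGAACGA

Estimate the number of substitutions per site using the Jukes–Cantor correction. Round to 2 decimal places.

The sequences differ at 5 of 34 sites (10, 15, 16, 22, 24), so p = 5/34 ≈ 0.147059.
d = −(3/4) ln(1 − 4p/3) = −0.75 ln(1 − 0.196079) = −0.75 ln(0.803921)
  = −0.75 × (-0.218254) = 0.163691 substitutions/site.

0.16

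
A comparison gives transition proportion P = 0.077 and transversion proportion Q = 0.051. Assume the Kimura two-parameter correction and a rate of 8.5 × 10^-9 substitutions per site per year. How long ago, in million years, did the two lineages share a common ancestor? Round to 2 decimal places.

Under the Kimura two-parameter model, d = −½ ln(1 − 2P − Q) − ¼ ln(1 − 2Q).
1 − 2P − Q = 0.795, giving −½ ln(0.795) = 0.114707.
1 − 2Q = 0.898, giving −¼ ln(0.898) = 0.026896.
d = 0.114707 + 0.026896 = 0.141603.
Under a molecular clock d = 2μt, so t = d/(2μ) = 0.141603 / (2 × 8.5 × 10^-9) = 8.33 million years.

8.33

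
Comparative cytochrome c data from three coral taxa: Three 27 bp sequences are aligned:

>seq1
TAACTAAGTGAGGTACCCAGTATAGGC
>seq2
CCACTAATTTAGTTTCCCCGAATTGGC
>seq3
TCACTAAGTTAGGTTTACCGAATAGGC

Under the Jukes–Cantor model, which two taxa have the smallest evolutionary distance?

seq2 and seq3

seq1–seq2: 9/27 differ, p = 0.333, d = 0.441.
seq1–seq3: 7/27 differ, p = 0.259, d = 0.318.
seq2–seq3: 6/27 differ, p = 0.222, d = 0.264.
The smallest distance is between seq2 and seq3.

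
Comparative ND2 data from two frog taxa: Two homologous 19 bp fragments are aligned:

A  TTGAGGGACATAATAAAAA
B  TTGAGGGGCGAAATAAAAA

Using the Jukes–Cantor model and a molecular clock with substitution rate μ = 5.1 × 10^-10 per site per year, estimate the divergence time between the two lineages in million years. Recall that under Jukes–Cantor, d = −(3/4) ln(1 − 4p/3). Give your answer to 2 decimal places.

The sequences differ at 3 of 19 sites (8, 10, 11), so p = 3/19 ≈ 0.157895.
d = −(3/4) ln(1 − 4p/3) = −0.75 ln(1 − 0.210527) = −0.75 ln(0.789473)
  = −0.75 × (-0.236390) = 0.177293 substitutions/site.
Under a molecular clock d = 2μt, so t = d/(2μ) = 0.177293 / (2 × 5.1 × 10^-10) = 173.82 million years.

173.82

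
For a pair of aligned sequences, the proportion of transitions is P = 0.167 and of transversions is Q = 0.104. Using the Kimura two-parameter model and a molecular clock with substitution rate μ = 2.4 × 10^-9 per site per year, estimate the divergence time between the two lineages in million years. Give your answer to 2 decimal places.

Under the Kimura two-parameter model, d = −½ ln(1 − 2P − Q) − ¼ ln(1 − 2Q).
1 − 2P − Q = 0.562, giving −½ ln(0.562) = 0.288127.
1 − 2Q = 0.792, giving −¼ ln(0.792) = 0.058298.
d = 0.288127 + 0.058298 = 0.346425.
Under a molecular clock d = 2μt, so t = d/(2μ) = 0.346425 / (2 × 2.4 × 10^-9) = 72.17 million years.

72.17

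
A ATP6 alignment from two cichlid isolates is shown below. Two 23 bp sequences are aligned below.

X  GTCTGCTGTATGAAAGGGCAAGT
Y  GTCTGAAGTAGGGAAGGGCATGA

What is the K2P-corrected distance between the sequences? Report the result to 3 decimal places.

Of 23 sites, 1 differences are transitions and 5 are transversions, so P = 1/23 ≈ 0.043478 and Q = 5/23 ≈ 0.217391.
Under the Kimura two-parameter model, d = −½ ln(1 − 2P − Q) − ¼ ln(1 − 2Q).
1 − 2P − Q = 0.695653, giving −½ ln(0.695653) = 0.181452.
1 − 2Q = 0.565218, giving −¼ ln(0.565218) = 0.142636.
d = 0.181452 + 0.142636 = 0.324088.

0.324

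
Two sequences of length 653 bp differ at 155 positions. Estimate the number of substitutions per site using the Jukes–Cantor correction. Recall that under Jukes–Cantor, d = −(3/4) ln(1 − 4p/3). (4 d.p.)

p = 155/653 ≈ 0.237366.
d = −(3/4) ln(1 − 4p/3) = −0.75 ln(1 − 0.316488) = −0.75 ln(0.683512)
  = −0.75 × (-0.380511) = 0.285383 substitutions/site.

0.2854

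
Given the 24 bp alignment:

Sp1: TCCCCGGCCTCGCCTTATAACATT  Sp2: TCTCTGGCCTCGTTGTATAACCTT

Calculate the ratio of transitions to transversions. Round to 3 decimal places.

2.000

Transitions are A↔G and C↔T; transversions are all other mismatches.
Transitions: 4. Transversions: 2.
R = 4/2 = 2.000.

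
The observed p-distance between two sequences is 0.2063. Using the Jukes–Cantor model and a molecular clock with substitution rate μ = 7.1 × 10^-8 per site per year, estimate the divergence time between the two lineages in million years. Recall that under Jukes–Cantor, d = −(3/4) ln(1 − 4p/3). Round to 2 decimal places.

1.70

d = −(3/4) ln(1 − 4p/3) = −0.75 ln(1 − 0.275067) = −0.75 ln(0.724933)
  = −0.75 × (-0.321676) = 0.241257 substitutions/site.
Under a molecular clock d = 2μt, so t = d/(2μ) = 0.241257 / (2 × 7.1 × 10^-8) = 1.70 million years.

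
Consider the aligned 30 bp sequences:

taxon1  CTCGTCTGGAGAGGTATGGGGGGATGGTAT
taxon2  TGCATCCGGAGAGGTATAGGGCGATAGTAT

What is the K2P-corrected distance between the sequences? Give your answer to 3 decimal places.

Of 30 sites, 5 differences are transitions and 2 are transversions, so P = 5/30 ≈ 0.166667 and Q = 2/30 ≈ 0.066667.
Under the Kimura two-parameter model, d = −½ ln(1 − 2P − Q) − ¼ ln(1 − 2Q).
1 − 2P − Q = 0.599999, giving −½ ln(0.599999) = 0.255414.
1 − 2Q = 0.866666, giving −¼ ln(0.866666) = 0.035775.
d = 0.255414 + 0.035775 = 0.291189.

0.291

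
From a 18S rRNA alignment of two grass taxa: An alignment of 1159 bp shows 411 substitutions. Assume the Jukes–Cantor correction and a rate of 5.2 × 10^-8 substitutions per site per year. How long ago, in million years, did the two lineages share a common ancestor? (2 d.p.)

p = 411/1159 ≈ 0.354616.
d = −(3/4) ln(1 − 4p/3) = −0.75 ln(1 − 0.472821) = −0.75 ln(0.527179)
  = −0.75 × (-0.640215) = 0.480161 substitutions/site.
Under a molecular clock d = 2μt, so t = d/(2μ) = 0.480161 / (2 × 5.2 × 10^-8) = 4.62 million years.

4.62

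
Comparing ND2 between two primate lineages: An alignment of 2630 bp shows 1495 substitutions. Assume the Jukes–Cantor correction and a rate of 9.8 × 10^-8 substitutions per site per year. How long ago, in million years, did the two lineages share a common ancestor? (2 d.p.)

5.43

p = 1495/2630 ≈ 0.568441.
d = −(3/4) ln(1 − 4p/3) = −0.75 ln(1 − 0.757921) = −0.75 ln(0.242079)
  = −0.75 × (-1.418491) = 1.063868 substitutions/site.
Under a molecular clock d = 2μt, so t = d/(2μ) = 1.063868 / (2 × 9.8 × 10^-8) = 5.43 million years.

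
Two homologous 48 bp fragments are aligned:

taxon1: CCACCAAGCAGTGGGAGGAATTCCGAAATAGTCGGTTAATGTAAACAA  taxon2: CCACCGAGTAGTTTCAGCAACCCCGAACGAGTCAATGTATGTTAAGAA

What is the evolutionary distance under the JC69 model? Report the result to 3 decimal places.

The sequences differ at 16 of 48 sites, so p = 16/48 ≈ 0.333333.
d = −(3/4) ln(1 − 4p/3) = −0.75 ln(1 − 0.444444) = −0.75 ln(0.555556)
  = −0.75 × (-0.587786) = 0.440840 substitutions/site.

0.441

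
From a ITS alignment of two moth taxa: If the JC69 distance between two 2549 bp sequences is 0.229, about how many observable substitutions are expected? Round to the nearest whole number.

503

Invert JC69: p = (3/4)(1 − e^(−4d/3)) = 0.75 × (1 − e^(-0.305333)) = 0.75 × (1 − 0.736878) = 0.197342.
Expected differing sites = pL ≈ 0.197342 × 2549 = 503.024758 ≈ 503.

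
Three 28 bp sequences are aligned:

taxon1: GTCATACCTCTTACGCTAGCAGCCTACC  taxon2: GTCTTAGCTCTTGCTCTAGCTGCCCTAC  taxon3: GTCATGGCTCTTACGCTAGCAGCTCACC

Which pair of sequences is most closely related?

taxon1–taxon2: 8/28 differ, p = 0.286, d = 0.360.
taxon1–taxon3: 4/28 differ, p = 0.143, d = 0.158.
taxon2–taxon3: 8/28 differ, p = 0.286, d = 0.360.
The smallest distance is between taxon1 and taxon3.

taxon1 and taxon3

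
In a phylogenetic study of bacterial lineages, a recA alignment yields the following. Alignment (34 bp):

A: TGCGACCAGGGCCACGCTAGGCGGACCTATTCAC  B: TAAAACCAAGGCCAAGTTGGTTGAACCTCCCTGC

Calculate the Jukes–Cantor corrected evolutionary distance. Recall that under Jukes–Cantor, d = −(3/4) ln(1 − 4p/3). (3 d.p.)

The sequences differ at 15 of 34 sites, so p = 15/34 ≈ 0.441176.
d = −(3/4) ln(1 − 4p/3) = −0.75 ln(1 − 0.588235) = −0.75 ln(0.411765)
  = −0.75 × (-0.887302) = 0.665477 substitutions/site.

0.665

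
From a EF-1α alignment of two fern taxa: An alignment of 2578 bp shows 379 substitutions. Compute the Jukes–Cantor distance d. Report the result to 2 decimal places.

0.16

p = 379/2578 ≈ 0.147013.
d = −(3/4) ln(1 − 4p/3) = −0.75 ln(1 − 0.196017) = −0.75 ln(0.803983)
  = −0.75 × (-0.218177) = 0.163633 substitutions/site.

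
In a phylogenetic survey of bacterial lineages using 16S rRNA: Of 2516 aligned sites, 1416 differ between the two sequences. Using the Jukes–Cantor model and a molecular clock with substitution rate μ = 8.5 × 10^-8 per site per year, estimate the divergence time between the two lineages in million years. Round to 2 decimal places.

6.12

p = 1416/2516 ≈ 0.562798.
d = −(3/4) ln(1 − 4p/3) = −0.75 ln(1 − 0.750397) = −0.75 ln(0.249603)
  = −0.75 × (-1.387884) = 1.040913 substitutions/site.
Under a molecular clock d = 2μt, so t = d/(2μ) = 1.040913 / (2 × 8.5 × 10^-8) = 6.12 million years.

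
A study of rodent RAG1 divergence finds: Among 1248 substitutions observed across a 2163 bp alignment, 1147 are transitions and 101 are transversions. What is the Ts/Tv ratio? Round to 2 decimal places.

11.36

R = 1147/101 = 11.356435… ≈ 11.36 (to 2 d.p.).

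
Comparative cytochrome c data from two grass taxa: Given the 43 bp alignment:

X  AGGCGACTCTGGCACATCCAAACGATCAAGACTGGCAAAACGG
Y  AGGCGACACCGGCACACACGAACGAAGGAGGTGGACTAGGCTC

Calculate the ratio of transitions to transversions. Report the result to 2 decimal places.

Transitions are A↔G and C↔T; transversions are all other mismatches.
Transitions: 9. Transversions: 8.
R = 9/8 = 1.125 ≈ 1.13 (to 2 d.p.).

1.13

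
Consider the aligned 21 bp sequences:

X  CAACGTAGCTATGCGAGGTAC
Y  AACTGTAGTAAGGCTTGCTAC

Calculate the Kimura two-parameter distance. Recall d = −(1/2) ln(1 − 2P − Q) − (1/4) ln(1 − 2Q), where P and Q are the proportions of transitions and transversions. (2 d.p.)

0.65

Of 21 sites, 2 differences are transitions and 7 are transversions, so P = 2/21 ≈ 0.095238 and Q = 7/21 ≈ 0.333333.
Under the Kimura two-parameter model, d = −½ ln(1 − 2P − Q) − ¼ ln(1 − 2Q).
1 − 2P − Q = 0.476191, giving −½ ln(0.476191) = 0.370968.
1 − 2Q = 0.333334, giving −¼ ln(0.333334) = 0.274653.
d = 0.370968 + 0.274653 = 0.645621.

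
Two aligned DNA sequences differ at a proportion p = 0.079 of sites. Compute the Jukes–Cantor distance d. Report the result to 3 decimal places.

d = −(3/4) ln(1 − 4p/3) = −0.75 ln(1 − 0.105333) = −0.75 ln(0.894667)
  = −0.75 × (-0.111304) = 0.083478 substitutions/site.

0.083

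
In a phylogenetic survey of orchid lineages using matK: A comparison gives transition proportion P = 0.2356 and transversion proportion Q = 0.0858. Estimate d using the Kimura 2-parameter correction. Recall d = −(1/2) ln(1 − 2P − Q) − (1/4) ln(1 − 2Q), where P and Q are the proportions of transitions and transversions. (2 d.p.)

Under the Kimura two-parameter model, d = −½ ln(1 − 2P − Q) − ¼ ln(1 − 2Q).
1 − 2P − Q = 0.443, giving −½ ln(0.443) = 0.407093.
1 − 2Q = 0.8284, giving −¼ ln(0.8284) = 0.047065.
d = 0.407093 + 0.047065 = 0.454158.

0.45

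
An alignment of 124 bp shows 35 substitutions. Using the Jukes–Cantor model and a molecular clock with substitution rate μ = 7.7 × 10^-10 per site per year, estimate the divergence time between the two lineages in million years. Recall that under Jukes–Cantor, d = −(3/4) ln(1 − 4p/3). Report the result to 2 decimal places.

p = 35/124 ≈ 0.282258.
d = −(3/4) ln(1 − 4p/3) = −0.75 ln(1 − 0.376344) = −0.75 ln(0.623656)
  = −0.75 × (-0.472156) = 0.354117 substitutions/site.
Under a molecular clock d = 2μt, so t = d/(2μ) = 0.354117 / (2 × 7.7 × 10^-10) = 229.95 million years.

229.95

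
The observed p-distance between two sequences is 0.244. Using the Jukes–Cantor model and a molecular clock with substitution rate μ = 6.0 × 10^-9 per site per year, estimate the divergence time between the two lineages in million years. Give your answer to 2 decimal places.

d = −(3/4) ln(1 − 4p/3) = −0.75 ln(1 − 0.325333) = −0.75 ln(0.674667)
  = −0.75 × (-0.393536) = 0.295152 substitutions/site.
Under a molecular clock d = 2μt, so t = d/(2μ) = 0.295152 / (2 × 6.0 × 10^-9) = 24.60 million years.

24.60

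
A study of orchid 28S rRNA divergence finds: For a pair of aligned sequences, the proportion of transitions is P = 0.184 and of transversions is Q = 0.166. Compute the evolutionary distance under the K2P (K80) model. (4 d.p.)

Under the Kimura two-parameter model, d = −½ ln(1 − 2P − Q) − ¼ ln(1 − 2Q).
1 − 2P − Q = 0.466, giving −½ ln(0.466) = 0.381785.
1 − 2Q = 0.668, giving −¼ ln(0.668) = 0.100867.
d = 0.381785 + 0.100867 = 0.482652.

0.4827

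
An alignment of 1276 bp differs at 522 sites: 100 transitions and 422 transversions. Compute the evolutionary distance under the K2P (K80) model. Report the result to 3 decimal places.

P = 100/1276 ≈ 0.07837 and Q = 422/1276 ≈ 0.330721.
Under the Kimura two-parameter model, d = −½ ln(1 − 2P − Q) − ¼ ln(1 − 2Q).
1 − 2P − Q = 0.512539, giving −½ ln(0.512539) = 0.334189.
1 − 2Q = 0.338558, giving −¼ ln(0.338558) = 0.270765.
d = 0.334189 + 0.270765 = 0.604954.

0.605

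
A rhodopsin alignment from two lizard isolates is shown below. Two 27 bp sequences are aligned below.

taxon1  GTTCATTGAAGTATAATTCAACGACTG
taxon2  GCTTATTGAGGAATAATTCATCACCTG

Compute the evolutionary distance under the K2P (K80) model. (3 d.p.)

0.324

Of 27 sites, 4 differences are transitions and 3 are transversions, so P = 4/27 ≈ 0.148148 and Q = 3/27 ≈ 0.111111.
Under the Kimura two-parameter model, d = −½ ln(1 − 2P − Q) − ¼ ln(1 − 2Q).
1 − 2P − Q = 0.592593, giving −½ ln(0.592593) = 0.261624.
1 − 2Q = 0.777778, giving −¼ ln(0.777778) = 0.062829.
d = 0.261624 + 0.062829 = 0.324453.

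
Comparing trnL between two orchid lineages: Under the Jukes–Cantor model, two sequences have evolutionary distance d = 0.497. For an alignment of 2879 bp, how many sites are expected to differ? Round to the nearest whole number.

1046

Invert JC69: p = (3/4)(1 − e^(−4d/3)) = 0.75 × (1 − e^(-0.662667)) = 0.75 × (1 − 0.515475) = 0.363394.
Expected differing sites = pL ≈ 0.363394 × 2879 = 1046.211326 ≈ 1046.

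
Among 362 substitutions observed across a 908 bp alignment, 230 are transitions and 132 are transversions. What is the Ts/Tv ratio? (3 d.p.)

1.742

R = 230/132 = 1.742424… ≈ 1.742 (to 3 d.p.).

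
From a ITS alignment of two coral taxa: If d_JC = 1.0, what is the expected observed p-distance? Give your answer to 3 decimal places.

p = (3/4)(1 − e^(−4d/3)) = 0.75 × (1 − e^(-1.333333)) = 0.75 × (1 − 0.263597) = 0.552302.

0.552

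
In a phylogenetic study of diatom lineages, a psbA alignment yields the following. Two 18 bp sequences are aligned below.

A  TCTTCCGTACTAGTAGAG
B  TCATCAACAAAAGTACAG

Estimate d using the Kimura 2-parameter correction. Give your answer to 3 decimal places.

0.549

Of 18 sites, 2 differences are transitions and 5 are transversions, so P = 2/18 ≈ 0.111111 and Q = 5/18 ≈ 0.277778.
Under the Kimura two-parameter model, d = −½ ln(1 − 2P − Q) − ¼ ln(1 − 2Q).
1 − 2P − Q = 0.5, giving −½ ln(0.5) = 0.346574.
1 − 2Q = 0.444444, giving −¼ ln(0.444444) = 0.202733.
d = 0.346574 + 0.202733 = 0.549307.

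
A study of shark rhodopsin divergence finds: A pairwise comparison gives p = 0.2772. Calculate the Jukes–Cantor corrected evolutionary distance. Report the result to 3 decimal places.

d = −(3/4) ln(1 − 4p/3) = −0.75 ln(1 − 0.3696) = −0.75 ln(0.6304)
  = −0.75 × (-0.461401) = 0.346051 substitutions/site.

0.346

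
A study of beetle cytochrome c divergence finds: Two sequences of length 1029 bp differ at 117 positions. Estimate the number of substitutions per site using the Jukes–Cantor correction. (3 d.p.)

0.123

p = 117/1029 ≈ 0.113703.
d = −(3/4) ln(1 − 4p/3) = −0.75 ln(1 − 0.151604) = −0.75 ln(0.848396)
  = −0.75 × (-0.164408) = 0.123306 substitutions/site.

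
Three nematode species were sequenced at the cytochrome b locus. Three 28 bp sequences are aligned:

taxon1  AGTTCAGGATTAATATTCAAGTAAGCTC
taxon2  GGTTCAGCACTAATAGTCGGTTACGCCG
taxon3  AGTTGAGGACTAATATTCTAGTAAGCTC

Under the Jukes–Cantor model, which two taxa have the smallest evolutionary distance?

taxon1 and taxon3

taxon1–taxon2: 10/28 differ, p = 0.357, d = 0.485.
taxon1–taxon3: 3/28 differ, p = 0.107, d = 0.116.
taxon2–taxon3: 10/28 differ, p = 0.357, d = 0.485.
The smallest distance is between taxon1 and taxon3.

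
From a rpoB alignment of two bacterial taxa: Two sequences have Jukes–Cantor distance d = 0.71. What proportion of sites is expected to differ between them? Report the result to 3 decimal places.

p = (3/4)(1 − e^(−4d/3)) = 0.75 × (1 − e^(-0.946667)) = 0.75 × (1 − 0.388032) = 0.458976.

0.459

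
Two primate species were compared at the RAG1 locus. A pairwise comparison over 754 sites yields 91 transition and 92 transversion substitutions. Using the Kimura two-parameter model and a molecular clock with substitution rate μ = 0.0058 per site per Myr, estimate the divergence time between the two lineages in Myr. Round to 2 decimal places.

25.50

P = 91/754 ≈ 0.12069 and Q = 92/754 ≈ 0.122016.
Under the Kimura two-parameter model, d = −½ ln(1 − 2P − Q) − ¼ ln(1 − 2Q).
1 − 2P − Q = 0.636604, giving −½ ln(0.636604) = 0.225804.
1 − 2Q = 0.755968, giving −¼ ln(0.755968) = 0.069939.
d = 0.225804 + 0.069939 = 0.295743.
Under a molecular clock d = 2μt, so t = d/(2μ) = 0.295743 / (2 × 0.0058) = 25.50 Myr.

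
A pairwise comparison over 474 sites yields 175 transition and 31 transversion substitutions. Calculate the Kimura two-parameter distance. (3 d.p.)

P = 175/474 ≈ 0.369198 and Q = 31/474 ≈ 0.065401.
Under the Kimura two-parameter model, d = −½ ln(1 − 2P − Q) − ¼ ln(1 − 2Q).
1 − 2P − Q = 0.196203, giving −½ ln(0.196203) = 0.814303.
1 − 2Q = 0.869198, giving −¼ ln(0.869198) = 0.035046.
d = 0.814303 + 0.035046 = 0.849349.

0.849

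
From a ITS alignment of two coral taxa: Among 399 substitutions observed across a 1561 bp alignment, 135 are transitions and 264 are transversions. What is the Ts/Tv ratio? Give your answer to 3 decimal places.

R = 135/264 = 0.511363… ≈ 0.511 (to 3 d.p.).

0.511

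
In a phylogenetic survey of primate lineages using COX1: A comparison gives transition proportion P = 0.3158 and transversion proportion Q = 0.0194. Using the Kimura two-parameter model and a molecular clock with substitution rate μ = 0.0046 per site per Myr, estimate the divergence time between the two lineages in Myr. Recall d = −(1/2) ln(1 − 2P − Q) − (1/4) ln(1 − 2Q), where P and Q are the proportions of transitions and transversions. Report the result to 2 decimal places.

Under the Kimura two-parameter model, d = −½ ln(1 − 2P − Q) − ¼ ln(1 − 2Q).
1 − 2P − Q = 0.349, giving −½ ln(0.349) = 0.526342.
1 − 2Q = 0.9612, giving −¼ ln(0.9612) = 0.009893.
d = 0.526342 + 0.009893 = 0.536235.
Under a molecular clock d = 2μt, so t = d/(2μ) = 0.536235 / (2 × 0.0046) = 58.29 Myr.

58.29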